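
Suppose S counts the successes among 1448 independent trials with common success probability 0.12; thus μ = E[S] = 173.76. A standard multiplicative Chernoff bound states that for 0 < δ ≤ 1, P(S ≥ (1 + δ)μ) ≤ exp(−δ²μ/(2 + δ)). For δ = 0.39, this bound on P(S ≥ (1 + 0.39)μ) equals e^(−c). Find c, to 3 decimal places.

c = δ²μ/(2 + δ) = 0.39²·173.76/(2 + 0.39) = 11.0581.

11.058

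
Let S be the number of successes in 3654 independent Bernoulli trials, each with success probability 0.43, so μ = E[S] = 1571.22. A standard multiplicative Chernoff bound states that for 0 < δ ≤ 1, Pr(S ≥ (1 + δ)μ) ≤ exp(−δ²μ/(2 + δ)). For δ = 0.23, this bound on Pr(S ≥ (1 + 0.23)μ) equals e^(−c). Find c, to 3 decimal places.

37.272

c = δ²μ/(2 + δ) = 0.23²·1571.22/(2 + 0.23) = 37.2724.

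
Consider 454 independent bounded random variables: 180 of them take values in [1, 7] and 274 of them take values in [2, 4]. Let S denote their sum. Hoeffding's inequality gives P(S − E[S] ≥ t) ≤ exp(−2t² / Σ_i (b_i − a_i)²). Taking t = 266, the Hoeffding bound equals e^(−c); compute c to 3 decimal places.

18.679

Σ(b_i − a_i)² = 180·6² + 274·2² = 7576.
c = 2t² / 7576 = 2·266² / 7576 = 18.6790.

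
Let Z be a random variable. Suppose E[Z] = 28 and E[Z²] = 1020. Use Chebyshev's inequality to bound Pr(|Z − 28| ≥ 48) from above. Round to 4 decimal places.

Var(Z) = E[Z²] − (E[Z])² = 1020 − 784 = 236.
Chebyshev's inequality: Pr(|Z − μ| ≥ t) ≤ Var(Z)/t² = 236/2304 = 0.1024.

0.1024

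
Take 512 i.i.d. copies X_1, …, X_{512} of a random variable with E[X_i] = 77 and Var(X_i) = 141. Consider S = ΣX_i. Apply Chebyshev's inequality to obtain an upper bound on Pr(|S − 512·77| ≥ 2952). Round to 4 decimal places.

0.0083

Var(S) = n·Var(X_i) = 512·141 = 72192.
Chebyshev: Pr(|S − 512·77| ≥ 2952) ≤ Var(S)/2952² = 72192/8714304 = 0.0083.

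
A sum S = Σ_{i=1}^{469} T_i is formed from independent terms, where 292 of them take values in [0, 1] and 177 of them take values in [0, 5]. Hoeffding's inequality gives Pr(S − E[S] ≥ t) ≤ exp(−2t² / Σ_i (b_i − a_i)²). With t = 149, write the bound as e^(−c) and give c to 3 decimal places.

Σ(b_i − a_i)² = 292·1² + 177·5² = 4717.
c = 2t² / 4717 = 2·149² / 4717 = 9.4132.

9.413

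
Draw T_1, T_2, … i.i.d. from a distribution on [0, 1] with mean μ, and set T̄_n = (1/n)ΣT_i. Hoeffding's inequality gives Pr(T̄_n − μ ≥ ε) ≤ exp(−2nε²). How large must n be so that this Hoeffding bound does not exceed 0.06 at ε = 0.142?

70

Require exp(−2nε²) ≤ 0.06, i.e. 2nε² ≥ ln(1/0.06) = 2.813411.
So n ≥ 2.813411 / (2·0.142²) = 69.763.
The smallest integer n is 70.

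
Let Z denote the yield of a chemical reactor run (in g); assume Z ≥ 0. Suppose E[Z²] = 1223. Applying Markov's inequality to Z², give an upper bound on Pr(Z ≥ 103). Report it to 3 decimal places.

Since Z ≥ 0, the event {Z ≥ 103} is the same as {Z² ≥ 10609}.
Markov's inequality applied to Z² gives Pr(Z² ≥ 10609) ≤ E[Z²]/10609 = 1223/10609 = 0.1153.

0.115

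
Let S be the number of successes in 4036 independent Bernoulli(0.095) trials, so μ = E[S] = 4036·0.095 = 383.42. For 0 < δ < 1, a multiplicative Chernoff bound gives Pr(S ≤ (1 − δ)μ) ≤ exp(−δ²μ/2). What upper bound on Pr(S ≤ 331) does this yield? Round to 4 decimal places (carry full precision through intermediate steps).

Write 331 = (1 − δ)μ, so δ = 1 − 331/383.42 = 0.1367169…
Then the exponent is δ²μ/2 = (μ − 331)²/(2μ) = 3.583350.
Bound = exp(−3.583350) = 0.02778.

0.0278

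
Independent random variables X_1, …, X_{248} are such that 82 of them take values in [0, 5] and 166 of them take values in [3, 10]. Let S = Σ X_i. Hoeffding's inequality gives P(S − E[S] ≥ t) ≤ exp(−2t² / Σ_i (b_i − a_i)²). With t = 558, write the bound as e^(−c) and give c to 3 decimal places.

Σ(b_i − a_i)² = 82·5² + 166·7² = 10184.
c = 2t² / 10184 = 2·558² / 10184 = 61.1477.

61.148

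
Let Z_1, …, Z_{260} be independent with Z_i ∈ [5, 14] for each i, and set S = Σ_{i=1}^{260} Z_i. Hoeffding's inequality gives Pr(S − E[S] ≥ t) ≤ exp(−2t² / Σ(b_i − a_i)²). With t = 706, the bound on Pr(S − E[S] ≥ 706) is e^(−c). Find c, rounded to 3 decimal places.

Σ(b_i − a_i)² = 260·(9)² = 21060.
c = 2t²/21060 = 2·706²/21060 = 47.3349.

47.335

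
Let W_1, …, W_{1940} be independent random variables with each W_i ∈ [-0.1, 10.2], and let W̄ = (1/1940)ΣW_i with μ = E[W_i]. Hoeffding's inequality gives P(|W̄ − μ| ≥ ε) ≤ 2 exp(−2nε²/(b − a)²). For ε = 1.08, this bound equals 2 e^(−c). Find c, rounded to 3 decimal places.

42.658

c = 2nε²/(b − a)² = 2·1940·1.08² / 10.3² = 42.6584.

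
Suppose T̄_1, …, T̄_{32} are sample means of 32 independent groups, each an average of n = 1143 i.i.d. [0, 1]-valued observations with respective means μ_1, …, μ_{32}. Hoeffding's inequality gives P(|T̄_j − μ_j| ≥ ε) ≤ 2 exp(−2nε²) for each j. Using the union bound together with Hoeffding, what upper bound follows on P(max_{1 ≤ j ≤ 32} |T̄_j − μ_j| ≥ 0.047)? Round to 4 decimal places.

Per-experiment Hoeffding bound: 2·exp(−2·1143·0.047²) = 2·exp(−5.04977) = 0.012822.
Union bound over 32 events: 32·0.012822 = 0.41029.

0.4103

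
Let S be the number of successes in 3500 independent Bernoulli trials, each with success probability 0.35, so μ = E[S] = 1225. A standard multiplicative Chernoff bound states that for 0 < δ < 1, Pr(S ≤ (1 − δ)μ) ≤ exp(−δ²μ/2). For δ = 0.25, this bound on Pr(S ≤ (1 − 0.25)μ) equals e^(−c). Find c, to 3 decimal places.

c = δ²μ/2 = 0.25²·1225/2 = 38.2812.

38.281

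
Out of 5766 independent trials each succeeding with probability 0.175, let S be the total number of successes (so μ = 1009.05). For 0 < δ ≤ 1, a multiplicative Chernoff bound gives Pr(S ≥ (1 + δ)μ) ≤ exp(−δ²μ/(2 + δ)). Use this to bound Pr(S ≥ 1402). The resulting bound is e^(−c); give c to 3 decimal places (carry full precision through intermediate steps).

Write 1402 = (1 + δ)μ, so δ = 1402/1009.05 − 1 = 0.3894257…
Then the exponent is δ²μ/(2 + δ) = (1402 − μ)² / (μ·(2 + δ)) = 64.042514.

64.043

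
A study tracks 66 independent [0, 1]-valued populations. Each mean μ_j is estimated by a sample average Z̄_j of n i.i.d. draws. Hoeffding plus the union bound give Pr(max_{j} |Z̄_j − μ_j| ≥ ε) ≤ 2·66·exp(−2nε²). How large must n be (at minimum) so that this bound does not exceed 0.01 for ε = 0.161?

184

Need 2·66·exp(−2nε²) ≤ 0.01, i.e. exp(−2nε²) ≤ 0.01/132.
So 2nε² ≥ ln(132/0.01) = 9.487972.
Hence n ≥ 9.487972/(2·0.161²) = 183.017.
The smallest integer n is 184.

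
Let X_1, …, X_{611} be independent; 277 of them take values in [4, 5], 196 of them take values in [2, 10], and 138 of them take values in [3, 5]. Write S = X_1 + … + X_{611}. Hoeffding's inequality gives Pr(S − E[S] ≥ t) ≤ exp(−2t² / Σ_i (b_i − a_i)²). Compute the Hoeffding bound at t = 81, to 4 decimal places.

0.3748

Σ(b_i − a_i)² = 277·1² + 196·8² + 138·2² = 13373.
Exponent = 2·81² / 13373 = 0.98123.
Bound = exp(−0.98123) = 0.37485.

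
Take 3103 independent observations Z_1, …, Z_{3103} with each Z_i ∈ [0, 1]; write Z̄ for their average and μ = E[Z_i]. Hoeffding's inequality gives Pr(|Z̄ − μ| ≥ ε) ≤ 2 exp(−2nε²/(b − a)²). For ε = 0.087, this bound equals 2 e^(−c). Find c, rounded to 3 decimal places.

46.973

c = 2nε²/(b − a)² = 2·3103·0.087² / 1² = 46.9732.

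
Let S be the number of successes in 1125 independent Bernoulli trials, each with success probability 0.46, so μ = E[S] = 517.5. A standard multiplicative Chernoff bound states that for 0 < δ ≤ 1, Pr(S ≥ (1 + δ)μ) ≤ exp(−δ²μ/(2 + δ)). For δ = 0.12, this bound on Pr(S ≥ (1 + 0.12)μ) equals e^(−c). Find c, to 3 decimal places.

3.515

c = δ²μ/(2 + δ) = 0.12²·517.5/(2 + 0.12) = 3.5151.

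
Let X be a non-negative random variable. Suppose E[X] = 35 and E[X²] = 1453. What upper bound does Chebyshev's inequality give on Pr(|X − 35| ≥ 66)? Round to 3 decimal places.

0.052

Var(X) = E[X²] − (E[X])² = 1453 − 1225 = 228.
Chebyshev's inequality: Pr(|X − μ| ≥ t) ≤ Var(X)/t² = 228/4356 = 0.0523.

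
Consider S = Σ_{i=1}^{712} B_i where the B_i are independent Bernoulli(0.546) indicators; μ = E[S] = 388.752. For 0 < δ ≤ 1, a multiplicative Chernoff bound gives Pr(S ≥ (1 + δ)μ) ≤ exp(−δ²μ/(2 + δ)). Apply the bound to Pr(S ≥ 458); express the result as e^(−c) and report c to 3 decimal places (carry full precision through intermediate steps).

Write 458 = (1 + δ)μ, so δ = 458/388.752 − 1 = 0.178129…
Then the exponent is δ²μ/(2 + δ) = (458 − μ)² / (μ·(2 + δ)) = 5.663152.

5.663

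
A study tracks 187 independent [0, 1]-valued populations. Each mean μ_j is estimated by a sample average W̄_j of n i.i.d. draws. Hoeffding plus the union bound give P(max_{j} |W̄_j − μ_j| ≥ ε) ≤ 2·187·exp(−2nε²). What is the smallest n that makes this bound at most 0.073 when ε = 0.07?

872

Need 2·187·exp(−2nε²) ≤ 0.073, i.e. exp(−2nε²) ≤ 0.073/374.
So 2nε² ≥ ln(374/0.073) = 8.541552.
Hence n ≥ 8.541552/(2·0.07²) = 871.587.
The smallest integer n is 872.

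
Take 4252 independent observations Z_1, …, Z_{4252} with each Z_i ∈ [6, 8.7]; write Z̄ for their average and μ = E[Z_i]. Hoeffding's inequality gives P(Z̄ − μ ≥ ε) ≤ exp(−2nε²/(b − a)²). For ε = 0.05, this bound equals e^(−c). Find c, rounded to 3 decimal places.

2.916

c = 2nε²/(b − a)² = 2·4252·0.05² / 2.7² = 2.9163.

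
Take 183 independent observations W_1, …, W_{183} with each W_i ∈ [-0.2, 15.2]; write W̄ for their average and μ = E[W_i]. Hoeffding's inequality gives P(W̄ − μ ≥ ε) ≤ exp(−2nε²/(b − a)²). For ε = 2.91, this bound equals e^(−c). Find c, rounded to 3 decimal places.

13.068

c = 2nε²/(b − a)² = 2·183·2.91² / 15.4² = 13.0685.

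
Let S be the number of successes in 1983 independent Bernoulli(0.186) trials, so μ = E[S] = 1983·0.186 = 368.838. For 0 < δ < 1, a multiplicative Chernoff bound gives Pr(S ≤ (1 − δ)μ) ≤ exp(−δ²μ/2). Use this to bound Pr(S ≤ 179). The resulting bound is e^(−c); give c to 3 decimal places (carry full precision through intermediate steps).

48.854

Write 179 = (1 − δ)μ, so δ = 1 − 179/368.838 = 0.5146921…
Then the exponent is δ²μ/2 = (μ − 179)²/(2μ) = 48.854058.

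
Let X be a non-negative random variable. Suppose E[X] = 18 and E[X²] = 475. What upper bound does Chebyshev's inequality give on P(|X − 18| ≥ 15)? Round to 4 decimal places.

0.6711

Var(X) = E[X²] − (E[X])² = 475 − 324 = 151.
Chebyshev's inequality: P(|X − μ| ≥ t) ≤ Var(X)/t² = 151/225 = 0.6711.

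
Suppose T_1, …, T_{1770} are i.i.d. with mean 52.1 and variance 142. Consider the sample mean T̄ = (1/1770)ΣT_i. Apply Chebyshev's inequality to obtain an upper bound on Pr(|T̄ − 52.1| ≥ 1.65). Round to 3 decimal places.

Var(T̄) = Var(T_i)/n = 142/1770 = 0.080226.
Chebyshev: Pr(|T̄ − 52.1| ≥ 1.65) ≤ Var(T̄)/(1.65)² = 142/(1770·1.65²) = 0.0295.

0.029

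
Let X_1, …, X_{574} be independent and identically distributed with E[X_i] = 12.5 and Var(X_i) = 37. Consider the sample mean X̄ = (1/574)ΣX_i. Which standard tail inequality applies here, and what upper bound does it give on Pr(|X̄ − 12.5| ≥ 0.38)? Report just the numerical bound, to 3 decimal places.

With mean and variance of each term known, Chebyshev's inequality bounds the deviation of the sum (or sample mean).
Var(X̄) = Var(X_i)/n = 37/574 = 0.06446.
Chebyshev: Pr(|X̄ − 12.5| ≥ 0.38) ≤ Var(X̄)/(0.38)² = 37/(574·0.38²) = 0.4464.

0.446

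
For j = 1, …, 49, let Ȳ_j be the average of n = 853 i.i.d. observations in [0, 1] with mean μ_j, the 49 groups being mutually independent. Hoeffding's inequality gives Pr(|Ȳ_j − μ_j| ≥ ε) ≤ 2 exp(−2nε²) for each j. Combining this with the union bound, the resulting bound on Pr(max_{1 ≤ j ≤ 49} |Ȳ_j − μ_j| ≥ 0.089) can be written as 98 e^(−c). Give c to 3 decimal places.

Union bound over the 49 events: Pr(max_{1 ≤ j ≤ 49} |Ȳ_j − μ_j| ≥ 0.089) ≤ 49·2·exp(−2nε²) = 98 exp(−2·853·0.089²).
So c = 2·853·0.089² = 13.5132.

13.513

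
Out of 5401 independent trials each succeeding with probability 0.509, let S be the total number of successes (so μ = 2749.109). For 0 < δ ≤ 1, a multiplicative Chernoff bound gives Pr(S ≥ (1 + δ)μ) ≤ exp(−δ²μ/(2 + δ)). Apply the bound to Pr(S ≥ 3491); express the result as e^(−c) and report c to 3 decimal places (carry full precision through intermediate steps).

Write 3491 = (1 + δ)μ, so δ = 3491/2749.109 − 1 = 0.269866…
Then the exponent is δ²μ/(2 + δ) = (3491 − μ)² / (μ·(2 + δ)) = 88.203949.

88.204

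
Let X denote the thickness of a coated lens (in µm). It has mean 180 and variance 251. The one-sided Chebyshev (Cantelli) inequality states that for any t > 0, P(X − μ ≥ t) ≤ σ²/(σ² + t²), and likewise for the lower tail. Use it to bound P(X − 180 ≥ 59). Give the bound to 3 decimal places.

Here σ² = 251 and t = 59, so σ² + t² = 3732.
Cantelli's bound: 251/3732 = 0.0673.

0.067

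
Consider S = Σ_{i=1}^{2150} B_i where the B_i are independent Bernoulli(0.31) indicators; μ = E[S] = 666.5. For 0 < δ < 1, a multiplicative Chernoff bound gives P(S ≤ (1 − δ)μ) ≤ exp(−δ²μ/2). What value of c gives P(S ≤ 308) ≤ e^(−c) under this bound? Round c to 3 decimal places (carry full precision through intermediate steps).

96.416

Write 308 = (1 − δ)μ, so δ = 1 − 308/666.5 = 0.5378845…
Then the exponent is δ²μ/2 = (μ − 308)²/(2μ) = 96.415791.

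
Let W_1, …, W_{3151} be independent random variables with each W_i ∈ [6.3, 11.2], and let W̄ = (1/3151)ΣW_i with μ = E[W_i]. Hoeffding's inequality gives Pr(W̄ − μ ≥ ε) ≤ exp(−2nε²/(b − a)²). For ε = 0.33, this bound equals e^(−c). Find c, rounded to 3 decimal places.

28.583

c = 2nε²/(b − a)² = 2·3151·0.33² / 4.9² = 28.5834.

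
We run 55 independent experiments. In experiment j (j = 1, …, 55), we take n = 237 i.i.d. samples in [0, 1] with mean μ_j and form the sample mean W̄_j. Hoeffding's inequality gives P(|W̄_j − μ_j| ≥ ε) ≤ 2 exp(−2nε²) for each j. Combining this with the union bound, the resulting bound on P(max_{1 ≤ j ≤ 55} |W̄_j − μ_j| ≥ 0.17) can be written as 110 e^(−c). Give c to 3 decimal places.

13.699

Union bound over the 55 events: P(max_{1 ≤ j ≤ 55} |W̄_j − μ_j| ≥ 0.17) ≤ 55·2·exp(−2nε²) = 110 exp(−2·237·0.17²).
So c = 2·237·0.17² = 13.6986.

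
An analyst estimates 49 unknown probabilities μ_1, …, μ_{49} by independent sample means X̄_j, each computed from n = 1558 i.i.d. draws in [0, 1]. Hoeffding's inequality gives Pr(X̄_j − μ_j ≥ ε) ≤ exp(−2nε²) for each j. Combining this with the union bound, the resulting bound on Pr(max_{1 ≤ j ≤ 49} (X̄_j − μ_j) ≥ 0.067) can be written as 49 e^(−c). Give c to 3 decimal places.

13.988

Union bound over the 49 events: Pr(max_{1 ≤ j ≤ 49} (X̄_j − μ_j) ≥ 0.067) ≤ 49·exp(−2nε²) = 49 exp(−2·1558·0.067²).
So c = 2·1558·0.067² = 13.9877.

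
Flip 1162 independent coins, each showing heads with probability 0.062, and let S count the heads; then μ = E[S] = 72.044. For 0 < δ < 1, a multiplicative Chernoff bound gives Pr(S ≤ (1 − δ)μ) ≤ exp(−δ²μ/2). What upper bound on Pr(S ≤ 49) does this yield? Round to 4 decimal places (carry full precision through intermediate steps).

Write 49 = (1 − δ)μ, so δ = 1 − 49/72.044 = 0.3198601…
Then the exponent is δ²μ/2 = (μ − 49)²/(2μ) = 3.685428.
Bound = exp(−3.685428) = 0.02509.

0.0251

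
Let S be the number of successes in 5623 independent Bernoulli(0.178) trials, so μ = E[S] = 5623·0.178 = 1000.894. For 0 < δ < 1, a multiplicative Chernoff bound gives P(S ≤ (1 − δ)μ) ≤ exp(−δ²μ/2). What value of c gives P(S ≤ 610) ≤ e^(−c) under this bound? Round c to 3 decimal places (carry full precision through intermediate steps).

Write 610 = (1 − δ)μ, so δ = 1 − 610/1000.894 = 0.3905449…
Then the exponent is δ²μ/2 = (μ − 610)²/(2μ) = 76.330820.

76.331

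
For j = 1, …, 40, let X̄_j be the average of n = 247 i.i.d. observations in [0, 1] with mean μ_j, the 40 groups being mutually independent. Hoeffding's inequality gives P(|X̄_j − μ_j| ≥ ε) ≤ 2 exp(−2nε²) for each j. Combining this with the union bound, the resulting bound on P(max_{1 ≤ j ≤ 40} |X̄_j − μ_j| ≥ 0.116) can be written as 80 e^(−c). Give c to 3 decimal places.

Union bound over the 40 events: P(max_{1 ≤ j ≤ 40} |X̄_j − μ_j| ≥ 0.116) ≤ 40·2·exp(−2nε²) = 80 exp(−2·247·0.116²).
So c = 2·247·0.116² = 6.6473.

6.647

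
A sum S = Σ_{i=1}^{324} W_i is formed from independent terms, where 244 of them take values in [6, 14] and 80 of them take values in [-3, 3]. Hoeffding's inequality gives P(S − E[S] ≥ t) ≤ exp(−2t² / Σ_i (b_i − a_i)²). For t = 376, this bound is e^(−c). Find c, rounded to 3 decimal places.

15.287

Σ(b_i − a_i)² = 244·8² + 80·6² = 18496.
c = 2t² / 18496 = 2·376² / 18496 = 15.2872.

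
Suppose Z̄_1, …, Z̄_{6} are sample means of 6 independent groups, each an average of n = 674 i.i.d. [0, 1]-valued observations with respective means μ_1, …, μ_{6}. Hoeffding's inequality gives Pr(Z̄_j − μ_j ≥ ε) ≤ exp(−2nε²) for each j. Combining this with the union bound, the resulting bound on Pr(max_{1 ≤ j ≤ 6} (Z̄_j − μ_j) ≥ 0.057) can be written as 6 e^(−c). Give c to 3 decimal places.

Union bound over the 6 events: Pr(max_{1 ≤ j ≤ 6} (Z̄_j − μ_j) ≥ 0.057) ≤ 6·exp(−2nε²) = 6 exp(−2·674·0.057²).
So c = 2·674·0.057² = 4.3797.

4.380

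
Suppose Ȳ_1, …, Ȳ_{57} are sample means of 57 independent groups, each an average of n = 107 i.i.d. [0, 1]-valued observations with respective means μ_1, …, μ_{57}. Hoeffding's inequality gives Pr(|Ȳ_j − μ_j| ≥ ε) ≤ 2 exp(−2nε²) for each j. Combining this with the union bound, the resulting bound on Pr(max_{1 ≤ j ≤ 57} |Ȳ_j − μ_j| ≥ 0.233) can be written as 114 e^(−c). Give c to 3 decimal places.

Union bound over the 57 events: Pr(max_{1 ≤ j ≤ 57} |Ȳ_j − μ_j| ≥ 0.233) ≤ 57·2·exp(−2nε²) = 114 exp(−2·107·0.233²).
So c = 2·107·0.233² = 11.6178.

11.618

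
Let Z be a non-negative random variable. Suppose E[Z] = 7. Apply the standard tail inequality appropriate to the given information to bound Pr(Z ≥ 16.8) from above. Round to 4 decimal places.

Only the mean of a non-negative variable is known, so Markov's inequality is the applicable tail bound.
Markov's inequality: for a non-negative random variable, Pr(Z ≥ a) ≤ E[Z]/a.
Here E[Z] = 7 and a = 16.8, so the bound is 7/16.8 = 0.4167.

0.4167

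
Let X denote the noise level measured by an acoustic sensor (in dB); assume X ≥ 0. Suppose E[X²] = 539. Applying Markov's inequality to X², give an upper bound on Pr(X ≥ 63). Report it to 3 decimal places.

0.136

Since X ≥ 0, the event {X ≥ 63} is the same as {X² ≥ 3969}.
Markov's inequality applied to X² gives Pr(X² ≥ 3969) ≤ E[X²]/3969 = 539/3969 = 0.1358.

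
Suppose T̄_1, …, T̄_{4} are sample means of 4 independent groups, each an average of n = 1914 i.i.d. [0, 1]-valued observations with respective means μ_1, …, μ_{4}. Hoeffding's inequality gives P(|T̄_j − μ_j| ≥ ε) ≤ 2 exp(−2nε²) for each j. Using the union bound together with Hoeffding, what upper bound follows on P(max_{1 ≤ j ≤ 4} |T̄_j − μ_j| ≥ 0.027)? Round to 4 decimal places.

Per-experiment Hoeffding bound: 2·exp(−2·1914·0.027²) = 2·exp(−2.79061) = 0.12277.
Union bound over 4 events: 4·0.12277 = 0.49107.

0.4911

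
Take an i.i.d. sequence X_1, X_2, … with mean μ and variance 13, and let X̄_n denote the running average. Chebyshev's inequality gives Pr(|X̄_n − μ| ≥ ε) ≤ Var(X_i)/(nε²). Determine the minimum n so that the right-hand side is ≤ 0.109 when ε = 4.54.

6

Require 13/(n·4.54²) ≤ 0.109, i.e. n ≥ 13/(0.109·4.54²) = 5.786.
The smallest integer n is 6.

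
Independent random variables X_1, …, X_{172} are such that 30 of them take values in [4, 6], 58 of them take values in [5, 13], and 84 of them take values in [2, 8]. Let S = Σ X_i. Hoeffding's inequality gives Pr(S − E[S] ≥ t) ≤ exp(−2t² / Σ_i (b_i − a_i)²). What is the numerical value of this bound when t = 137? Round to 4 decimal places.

0.0042

Σ(b_i − a_i)² = 30·2² + 58·8² + 84·6² = 6856.
Exponent = 2·137² / 6856 = 5.47520.
Bound = exp(−5.47520) = 0.00419.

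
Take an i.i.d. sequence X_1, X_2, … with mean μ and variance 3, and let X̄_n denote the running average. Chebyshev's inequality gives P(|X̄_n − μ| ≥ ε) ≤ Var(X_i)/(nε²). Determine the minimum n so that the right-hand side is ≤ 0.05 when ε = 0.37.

439

Require 3/(n·0.37²) ≤ 0.05, i.e. n ≥ 3/(0.05·0.37²) = 438.276.
The smallest integer n is 439.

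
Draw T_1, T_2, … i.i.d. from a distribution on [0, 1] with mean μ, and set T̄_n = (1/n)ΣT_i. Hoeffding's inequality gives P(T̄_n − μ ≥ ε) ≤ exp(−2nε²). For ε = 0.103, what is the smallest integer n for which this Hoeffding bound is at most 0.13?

97

Require exp(−2nε²) ≤ 0.13, i.e. 2nε² ≥ ln(1/0.13) = 2.040221.
So n ≥ 2.040221 / (2·0.103²) = 96.155.
The smallest integer n is 97.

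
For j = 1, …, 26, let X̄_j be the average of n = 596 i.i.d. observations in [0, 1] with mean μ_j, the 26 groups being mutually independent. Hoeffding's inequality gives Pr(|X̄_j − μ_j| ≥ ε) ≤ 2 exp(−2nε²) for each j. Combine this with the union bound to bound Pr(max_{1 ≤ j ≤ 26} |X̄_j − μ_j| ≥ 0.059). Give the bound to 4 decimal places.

0.8203

Per-experiment Hoeffding bound: 2·exp(−2·596·0.059²) = 2·exp(−4.14935) = 0.031549.
Union bound over 26 events: 26·0.031549 = 0.82028.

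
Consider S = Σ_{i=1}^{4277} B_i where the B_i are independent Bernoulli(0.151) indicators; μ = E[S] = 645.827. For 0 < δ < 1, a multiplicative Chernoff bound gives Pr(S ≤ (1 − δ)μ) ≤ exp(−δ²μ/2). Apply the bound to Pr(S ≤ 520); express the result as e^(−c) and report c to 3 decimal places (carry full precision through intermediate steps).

12.257

Write 520 = (1 − δ)μ, so δ = 1 − 520/645.827 = 0.1948308…
Then the exponent is δ²μ/2 = (μ − 520)²/(2μ) = 12.257488.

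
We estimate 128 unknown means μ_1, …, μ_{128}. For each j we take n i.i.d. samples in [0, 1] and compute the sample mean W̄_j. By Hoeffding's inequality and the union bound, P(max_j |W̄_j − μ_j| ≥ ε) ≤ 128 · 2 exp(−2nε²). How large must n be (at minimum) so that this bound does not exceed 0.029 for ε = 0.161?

Need 2·128·exp(−2nε²) ≤ 0.029, i.e. exp(−2nε²) ≤ 0.029/256.
So 2nε² ≥ ln(256/0.029) = 9.085637.
Hence n ≥ 9.085637/(2·0.161²) = 175.256.
The smallest integer n is 176.

176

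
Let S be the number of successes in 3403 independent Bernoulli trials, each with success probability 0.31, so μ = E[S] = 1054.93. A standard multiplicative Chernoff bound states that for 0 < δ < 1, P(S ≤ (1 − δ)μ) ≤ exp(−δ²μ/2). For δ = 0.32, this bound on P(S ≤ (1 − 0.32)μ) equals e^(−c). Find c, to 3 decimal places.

54.012

c = δ²μ/2 = 0.32²·1054.93/2 = 54.0124.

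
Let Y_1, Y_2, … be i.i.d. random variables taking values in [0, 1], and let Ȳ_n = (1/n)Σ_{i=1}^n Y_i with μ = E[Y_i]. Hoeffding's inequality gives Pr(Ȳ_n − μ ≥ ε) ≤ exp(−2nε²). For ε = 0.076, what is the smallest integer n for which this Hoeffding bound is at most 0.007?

430

Require exp(−2nε²) ≤ 0.007, i.e. 2nε² ≥ ln(1/0.007) = 4.961845.
So n ≥ 4.961845 / (2·0.076²) = 429.523.
The smallest integer n is 430.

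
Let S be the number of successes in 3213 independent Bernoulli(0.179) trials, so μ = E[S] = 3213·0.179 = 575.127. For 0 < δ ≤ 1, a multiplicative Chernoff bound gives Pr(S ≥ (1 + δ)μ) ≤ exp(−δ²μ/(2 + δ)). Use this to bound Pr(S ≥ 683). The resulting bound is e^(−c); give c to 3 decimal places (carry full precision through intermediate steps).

Write 683 = (1 + δ)μ, so δ = 683/575.127 − 1 = 0.1875638…
Then the exponent is δ²μ/(2 + δ) = (683 − μ)² / (μ·(2 + δ)) = 9.249133.

9.249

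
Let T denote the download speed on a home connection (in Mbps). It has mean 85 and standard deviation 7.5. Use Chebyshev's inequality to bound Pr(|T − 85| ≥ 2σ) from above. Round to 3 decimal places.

0.250

Chebyshev: Pr(|T − μ| ≥ t) ≤ Var(T)/t².
Var(T) = σ² = 7.5² = 56.25.
t = 2·7.5 = 15.
Bound = 56.25 / 225 = 0.2500.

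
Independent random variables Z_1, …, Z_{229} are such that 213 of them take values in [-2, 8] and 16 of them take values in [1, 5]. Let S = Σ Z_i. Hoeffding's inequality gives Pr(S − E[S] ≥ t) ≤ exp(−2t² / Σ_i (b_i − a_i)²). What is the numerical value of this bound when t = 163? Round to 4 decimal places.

Σ(b_i − a_i)² = 213·10² + 16·4² = 21556.
Exponent = 2·163² / 21556 = 2.46511.
Bound = exp(−2.46511) = 0.08500.

0.0850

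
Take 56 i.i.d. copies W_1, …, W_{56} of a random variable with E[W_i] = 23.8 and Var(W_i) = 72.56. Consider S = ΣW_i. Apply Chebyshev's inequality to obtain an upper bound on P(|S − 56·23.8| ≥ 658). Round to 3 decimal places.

Var(S) = n·Var(W_i) = 56·72.56 = 4063.36.
Chebyshev: P(|S − 56·23.8| ≥ 658) ≤ Var(S)/658² = 4063.36/432964 = 0.0094.

0.009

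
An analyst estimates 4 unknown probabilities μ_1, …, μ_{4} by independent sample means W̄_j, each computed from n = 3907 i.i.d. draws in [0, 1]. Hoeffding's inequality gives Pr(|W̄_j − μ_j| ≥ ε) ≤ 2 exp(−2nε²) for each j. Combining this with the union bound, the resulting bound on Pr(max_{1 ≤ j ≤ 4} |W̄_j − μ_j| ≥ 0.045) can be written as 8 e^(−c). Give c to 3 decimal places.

15.823

Union bound over the 4 events: Pr(max_{1 ≤ j ≤ 4} |W̄_j − μ_j| ≥ 0.045) ≤ 4·2·exp(−2nε²) = 8 exp(−2·3907·0.045²).
So c = 2·3907·0.045² = 15.8233.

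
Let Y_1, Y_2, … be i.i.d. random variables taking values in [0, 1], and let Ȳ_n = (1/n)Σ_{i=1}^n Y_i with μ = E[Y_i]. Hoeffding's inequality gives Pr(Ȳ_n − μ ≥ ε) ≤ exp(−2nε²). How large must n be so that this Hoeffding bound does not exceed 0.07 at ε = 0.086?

180

Require exp(−2nε²) ≤ 0.07, i.e. 2nε² ≥ ln(1/0.07) = 2.659260.
So n ≥ 2.659260 / (2·0.086²) = 179.777.
The smallest integer n is 180.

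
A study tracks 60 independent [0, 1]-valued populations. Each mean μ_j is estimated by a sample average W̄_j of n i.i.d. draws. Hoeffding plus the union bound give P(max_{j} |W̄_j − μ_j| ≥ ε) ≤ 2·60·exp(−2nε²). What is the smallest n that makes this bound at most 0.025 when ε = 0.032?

Need 2·60·exp(−2nε²) ≤ 0.025, i.e. exp(−2nε²) ≤ 0.025/120.
So 2nε² ≥ ln(120/0.025) = 8.476371.
Hence n ≥ 8.476371/(2·0.032²) = 4138.853.
The smallest integer n is 4139.

4139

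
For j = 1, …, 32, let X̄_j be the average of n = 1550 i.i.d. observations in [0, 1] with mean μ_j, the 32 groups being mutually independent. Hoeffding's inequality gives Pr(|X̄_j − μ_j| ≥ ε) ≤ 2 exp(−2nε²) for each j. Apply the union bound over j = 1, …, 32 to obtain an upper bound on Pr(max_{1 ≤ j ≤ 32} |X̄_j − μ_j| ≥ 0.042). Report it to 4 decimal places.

Per-experiment Hoeffding bound: 2·exp(−2·1550·0.042²) = 2·exp(−5.46840) = 0.008436.
Union bound over 32 events: 32·0.008436 = 0.26995.

0.2700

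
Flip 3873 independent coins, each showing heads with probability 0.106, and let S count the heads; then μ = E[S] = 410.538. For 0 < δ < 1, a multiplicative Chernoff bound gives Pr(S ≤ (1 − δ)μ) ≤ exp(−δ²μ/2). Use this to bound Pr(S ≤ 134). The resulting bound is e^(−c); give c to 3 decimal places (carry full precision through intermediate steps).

Write 134 = (1 − δ)μ, so δ = 1 − 134/410.538 = 0.673599…
Then the exponent is δ²μ/2 = (μ − 134)²/(2μ) = 93.137865.

93.138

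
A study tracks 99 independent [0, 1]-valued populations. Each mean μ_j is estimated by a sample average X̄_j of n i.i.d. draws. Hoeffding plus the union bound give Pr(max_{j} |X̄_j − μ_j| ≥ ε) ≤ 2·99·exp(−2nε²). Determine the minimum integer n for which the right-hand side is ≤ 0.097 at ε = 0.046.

1801

Need 2·99·exp(−2nε²) ≤ 0.097, i.e. exp(−2nε²) ≤ 0.097/198.
So 2nε² ≥ ln(198/0.097) = 7.621311.
Hence n ≥ 7.621311/(2·0.046²) = 1800.877.
The smallest integer n is 1801.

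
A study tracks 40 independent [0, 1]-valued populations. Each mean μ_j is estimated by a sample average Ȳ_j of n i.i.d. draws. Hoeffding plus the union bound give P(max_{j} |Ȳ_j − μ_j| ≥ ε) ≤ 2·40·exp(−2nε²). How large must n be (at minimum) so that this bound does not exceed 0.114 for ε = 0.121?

Need 2·40·exp(−2nε²) ≤ 0.114, i.e. exp(−2nε²) ≤ 0.114/80.
So 2nε² ≥ ln(80/0.114) = 6.553583.
Hence n ≥ 6.553583/(2·0.121²) = 223.809.
The smallest integer n is 224.

224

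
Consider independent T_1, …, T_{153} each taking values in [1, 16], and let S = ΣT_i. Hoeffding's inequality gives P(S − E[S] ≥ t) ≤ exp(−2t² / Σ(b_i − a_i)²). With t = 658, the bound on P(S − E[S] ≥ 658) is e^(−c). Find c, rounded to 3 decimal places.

Σ(b_i − a_i)² = 153·(15)² = 34425.
c = 2t²/34425 = 2·658²/34425 = 25.1540.

25.154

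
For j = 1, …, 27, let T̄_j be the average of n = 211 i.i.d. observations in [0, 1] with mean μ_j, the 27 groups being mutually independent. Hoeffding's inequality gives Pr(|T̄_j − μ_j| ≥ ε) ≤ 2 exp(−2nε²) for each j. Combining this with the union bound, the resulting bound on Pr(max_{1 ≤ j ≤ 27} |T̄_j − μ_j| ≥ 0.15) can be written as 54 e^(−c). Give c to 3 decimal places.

9.495

Union bound over the 27 events: Pr(max_{1 ≤ j ≤ 27} |T̄_j − μ_j| ≥ 0.15) ≤ 27·2·exp(−2nε²) = 54 exp(−2·211·0.15²).
So c = 2·211·0.15² = 9.4950.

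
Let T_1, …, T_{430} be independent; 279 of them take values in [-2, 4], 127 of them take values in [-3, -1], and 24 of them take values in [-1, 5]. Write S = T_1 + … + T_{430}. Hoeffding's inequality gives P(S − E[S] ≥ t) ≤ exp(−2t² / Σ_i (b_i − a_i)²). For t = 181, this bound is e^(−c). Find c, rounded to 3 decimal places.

Σ(b_i − a_i)² = 279·6² + 127·2² + 24·6² = 11416.
c = 2t² / 11416 = 2·181² / 11416 = 5.7395.

5.739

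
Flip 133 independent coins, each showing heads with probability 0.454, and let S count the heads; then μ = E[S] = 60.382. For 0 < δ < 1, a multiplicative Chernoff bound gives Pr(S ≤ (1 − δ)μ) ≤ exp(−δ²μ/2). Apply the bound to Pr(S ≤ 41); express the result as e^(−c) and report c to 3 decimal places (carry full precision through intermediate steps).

3.111

Write 41 = (1 − δ)μ, so δ = 1 − 41/60.382 = 0.3209897…
Then the exponent is δ²μ/2 = (μ − 41)²/(2μ) = 3.110711.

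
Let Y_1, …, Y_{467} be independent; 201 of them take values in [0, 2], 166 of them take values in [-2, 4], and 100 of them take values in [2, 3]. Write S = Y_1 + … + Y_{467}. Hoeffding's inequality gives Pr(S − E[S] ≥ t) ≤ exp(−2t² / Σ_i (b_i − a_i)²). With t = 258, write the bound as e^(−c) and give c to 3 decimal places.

19.350

Σ(b_i − a_i)² = 201·2² + 166·6² + 100·1² = 6880.
c = 2t² / 6880 = 2·258² / 6880 = 19.3500.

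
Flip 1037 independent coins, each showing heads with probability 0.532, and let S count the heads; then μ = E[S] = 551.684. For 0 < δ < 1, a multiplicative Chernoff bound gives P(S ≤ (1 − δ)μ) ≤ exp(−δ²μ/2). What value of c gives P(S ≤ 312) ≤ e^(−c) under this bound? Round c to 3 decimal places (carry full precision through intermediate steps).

52.066

Write 312 = (1 − δ)μ, so δ = 1 − 312/551.684 = 0.4344589…
Then the exponent is δ²μ/2 = (μ − 312)²/(2μ) = 52.066418.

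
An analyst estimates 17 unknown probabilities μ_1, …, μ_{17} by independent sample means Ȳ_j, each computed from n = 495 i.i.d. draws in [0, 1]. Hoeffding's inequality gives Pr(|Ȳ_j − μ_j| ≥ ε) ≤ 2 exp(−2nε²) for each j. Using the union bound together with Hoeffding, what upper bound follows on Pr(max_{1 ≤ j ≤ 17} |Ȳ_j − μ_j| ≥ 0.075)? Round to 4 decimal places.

Per-experiment Hoeffding bound: 2·exp(−2·495·0.075²) = 2·exp(−5.56875) = 0.0076305.
Union bound over 17 events: 17·0.0076305 = 0.12972.

0.1297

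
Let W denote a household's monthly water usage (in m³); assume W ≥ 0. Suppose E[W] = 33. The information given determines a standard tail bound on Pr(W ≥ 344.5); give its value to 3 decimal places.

0.096

Only the mean of a non-negative variable is known, so Markov's inequality is the applicable tail bound.
Markov's inequality: for a non-negative random variable, Pr(W ≥ a) ≤ E[W]/a.
Here E[W] = 33 and a = 344.5, so the bound is 33/344.5 = 0.0958.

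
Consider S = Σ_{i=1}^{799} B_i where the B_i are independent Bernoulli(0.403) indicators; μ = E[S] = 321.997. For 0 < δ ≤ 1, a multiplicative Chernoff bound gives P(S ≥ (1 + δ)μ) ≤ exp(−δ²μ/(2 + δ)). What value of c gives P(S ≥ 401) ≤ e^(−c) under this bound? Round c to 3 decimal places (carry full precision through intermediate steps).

Write 401 = (1 + δ)μ, so δ = 401/321.997 − 1 = 0.2453532…
Then the exponent is δ²μ/(2 + δ) = (401 − μ)² / (μ·(2 + δ)) = 8.632780.

8.633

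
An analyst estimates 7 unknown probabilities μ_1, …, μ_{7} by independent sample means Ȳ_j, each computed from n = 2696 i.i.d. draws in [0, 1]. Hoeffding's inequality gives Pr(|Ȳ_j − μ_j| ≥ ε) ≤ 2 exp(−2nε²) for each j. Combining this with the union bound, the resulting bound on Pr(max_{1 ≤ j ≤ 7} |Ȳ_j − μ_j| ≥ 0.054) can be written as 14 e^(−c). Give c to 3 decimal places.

15.723

Union bound over the 7 events: Pr(max_{1 ≤ j ≤ 7} |Ȳ_j − μ_j| ≥ 0.054) ≤ 7·2·exp(−2nε²) = 14 exp(−2·2696·0.054²).
So c = 2·2696·0.054² = 15.7231.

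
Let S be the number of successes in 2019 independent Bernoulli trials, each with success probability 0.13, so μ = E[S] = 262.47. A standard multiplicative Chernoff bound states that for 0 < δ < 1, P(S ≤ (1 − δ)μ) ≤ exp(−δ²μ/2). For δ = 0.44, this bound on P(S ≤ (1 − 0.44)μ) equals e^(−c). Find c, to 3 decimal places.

c = δ²μ/2 = 0.44²·262.47/2 = 25.4071.

25.407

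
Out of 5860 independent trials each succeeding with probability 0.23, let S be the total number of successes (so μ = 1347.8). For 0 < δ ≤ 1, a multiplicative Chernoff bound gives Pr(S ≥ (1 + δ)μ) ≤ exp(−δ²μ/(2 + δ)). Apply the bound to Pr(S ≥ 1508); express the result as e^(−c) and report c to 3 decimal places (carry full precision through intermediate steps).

Write 1508 = (1 + δ)μ, so δ = 1508/1347.8 − 1 = 0.1188604…
Then the exponent is δ²μ/(2 + δ) = (1508 − μ)² / (μ·(2 + δ)) = 8.986638.

8.987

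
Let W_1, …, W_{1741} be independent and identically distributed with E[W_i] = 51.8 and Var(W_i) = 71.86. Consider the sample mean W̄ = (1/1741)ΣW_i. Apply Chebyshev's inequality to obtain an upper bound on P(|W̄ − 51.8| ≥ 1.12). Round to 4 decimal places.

0.0329

Var(W̄) = Var(W_i)/n = 71.86/1741 = 0.041275.
Chebyshev: P(|W̄ − 51.8| ≥ 1.12) ≤ Var(W̄)/(1.12)² = 71.86/(1741·1.12²) = 0.0329.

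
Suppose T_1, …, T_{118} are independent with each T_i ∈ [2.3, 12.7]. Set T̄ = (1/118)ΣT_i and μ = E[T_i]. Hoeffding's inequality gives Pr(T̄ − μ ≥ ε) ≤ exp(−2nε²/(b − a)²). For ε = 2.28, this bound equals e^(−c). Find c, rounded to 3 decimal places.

c = 2nε²/(b − a)² = 2·118·2.28² / 10.4² = 11.3427.

11.343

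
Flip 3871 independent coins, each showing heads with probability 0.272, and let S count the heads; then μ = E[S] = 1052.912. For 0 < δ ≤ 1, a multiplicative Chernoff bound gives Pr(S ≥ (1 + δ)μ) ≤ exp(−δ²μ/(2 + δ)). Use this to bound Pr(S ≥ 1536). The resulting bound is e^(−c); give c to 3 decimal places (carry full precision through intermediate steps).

90.144

Write 1536 = (1 + δ)μ, so δ = 1536/1052.912 − 1 = 0.4588114…
Then the exponent is δ²μ/(2 + δ) = (1536 − μ)² / (μ·(2 + δ)) = 90.143665.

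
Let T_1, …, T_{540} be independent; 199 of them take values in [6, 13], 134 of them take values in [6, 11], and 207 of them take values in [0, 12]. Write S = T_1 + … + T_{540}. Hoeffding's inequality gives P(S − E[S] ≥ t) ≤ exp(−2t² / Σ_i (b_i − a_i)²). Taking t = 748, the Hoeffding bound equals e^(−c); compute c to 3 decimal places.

26.079

Σ(b_i − a_i)² = 199·7² + 134·5² + 207·12² = 42909.
c = 2t² / 42909 = 2·748² / 42909 = 26.0786.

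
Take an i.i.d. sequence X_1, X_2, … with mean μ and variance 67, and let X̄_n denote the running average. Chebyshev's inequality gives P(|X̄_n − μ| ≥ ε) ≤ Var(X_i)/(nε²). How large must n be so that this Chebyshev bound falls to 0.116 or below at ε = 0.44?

2984

Require 67/(n·0.44²) ≤ 0.116, i.e. n ≥ 67/(0.116·0.44²) = 2983.400.
The smallest integer n is 2984.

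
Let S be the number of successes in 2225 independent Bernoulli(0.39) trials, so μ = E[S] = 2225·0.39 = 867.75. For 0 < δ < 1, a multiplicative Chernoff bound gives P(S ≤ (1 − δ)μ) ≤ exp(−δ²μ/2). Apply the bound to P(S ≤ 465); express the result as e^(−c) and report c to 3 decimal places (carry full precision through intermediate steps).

93.464

Write 465 = (1 − δ)μ, so δ = 1 − 465/867.75 = 0.4641314…
Then the exponent is δ²μ/2 = (μ − 465)²/(2μ) = 93.464455.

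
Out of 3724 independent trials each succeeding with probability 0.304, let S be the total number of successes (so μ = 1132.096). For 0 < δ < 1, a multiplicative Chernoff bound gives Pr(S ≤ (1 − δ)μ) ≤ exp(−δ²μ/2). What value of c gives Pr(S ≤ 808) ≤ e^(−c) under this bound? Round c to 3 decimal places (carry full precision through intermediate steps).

Write 808 = (1 − δ)μ, so δ = 1 − 808/1132.096 = 0.2862796…
Then the exponent is δ²μ/2 = (μ − 808)²/(2μ) = 46.391038.

46.391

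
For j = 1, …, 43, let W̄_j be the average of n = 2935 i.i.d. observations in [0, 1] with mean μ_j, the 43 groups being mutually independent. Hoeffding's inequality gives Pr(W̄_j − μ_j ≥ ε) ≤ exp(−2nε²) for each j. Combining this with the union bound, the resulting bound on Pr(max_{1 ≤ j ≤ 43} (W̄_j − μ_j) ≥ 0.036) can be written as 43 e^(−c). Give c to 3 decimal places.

Union bound over the 43 events: Pr(max_{1 ≤ j ≤ 43} (W̄_j − μ_j) ≥ 0.036) ≤ 43·exp(−2nε²) = 43 exp(−2·2935·0.036²).
So c = 2·2935·0.036² = 7.6075.

7.608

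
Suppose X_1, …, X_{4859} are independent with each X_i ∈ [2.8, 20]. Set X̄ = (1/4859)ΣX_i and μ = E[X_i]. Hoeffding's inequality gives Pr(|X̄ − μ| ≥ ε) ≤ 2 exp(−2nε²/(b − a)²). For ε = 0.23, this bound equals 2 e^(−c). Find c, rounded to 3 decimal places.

1.738

c = 2nε²/(b − a)² = 2·4859·0.23² / 17.2² = 1.7377.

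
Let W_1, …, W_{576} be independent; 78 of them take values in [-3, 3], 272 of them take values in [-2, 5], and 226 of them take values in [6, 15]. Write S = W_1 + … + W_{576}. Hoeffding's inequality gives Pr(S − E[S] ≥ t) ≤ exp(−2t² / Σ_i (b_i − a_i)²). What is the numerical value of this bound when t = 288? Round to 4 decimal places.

0.0081

Σ(b_i − a_i)² = 78·6² + 272·7² + 226·9² = 34442.
Exponent = 2·288² / 34442 = 4.81645.
Bound = exp(−4.81645) = 0.00810.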